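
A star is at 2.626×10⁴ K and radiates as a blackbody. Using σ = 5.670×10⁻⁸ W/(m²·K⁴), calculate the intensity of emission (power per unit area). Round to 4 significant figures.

I ≈ 2.696×10¹⁰ W/m²

Stefan–Boltzmann: I = σT⁴ = 5.670×10⁻⁸ × (2.626×10⁴)⁴ = 2.696×10¹⁰ W/m².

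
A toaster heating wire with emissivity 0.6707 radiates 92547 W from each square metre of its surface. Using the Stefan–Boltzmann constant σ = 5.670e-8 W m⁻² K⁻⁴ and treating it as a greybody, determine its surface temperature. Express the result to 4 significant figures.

I = εσT⁴, so T = (I/εσ)^(1/4) = (92547/(0.6707×5.670×10⁻⁸))^(1/4) = 1249 K.

T ≈ 1249 K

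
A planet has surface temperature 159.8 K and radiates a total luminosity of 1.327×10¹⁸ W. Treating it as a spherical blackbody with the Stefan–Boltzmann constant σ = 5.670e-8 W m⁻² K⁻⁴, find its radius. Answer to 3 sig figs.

R ≈ 5.34×10⁷ m

L = 4πR²σT⁴ ⇒ R = √(L/(4πσT⁴)).
σT⁴ = 36.9735 W/m², so R = √(1.327×10¹⁸/(4π×36.9735)) = 5.34×10⁷ m.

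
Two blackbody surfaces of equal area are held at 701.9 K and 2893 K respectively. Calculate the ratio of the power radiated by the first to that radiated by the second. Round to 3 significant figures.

With equal areas, P₁/P₂ = (T₁/T₂)⁴ = (701.9/2893)⁴ = 3.47×10⁻³.

P₁/P₂ ≈ 3.47×10⁻³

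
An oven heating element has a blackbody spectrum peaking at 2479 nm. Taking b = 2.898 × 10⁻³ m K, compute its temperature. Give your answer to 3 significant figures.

T ≈ 1.17×10³ K

Wien's law gives T = b/λ_max = (2.898×10⁻³ m·K)/(2.479×10⁻⁶ m) = 1.17×10³ K.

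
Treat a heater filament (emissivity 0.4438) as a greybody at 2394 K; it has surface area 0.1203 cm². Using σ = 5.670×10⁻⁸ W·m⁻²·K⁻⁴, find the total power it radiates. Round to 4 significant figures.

Area A = 0.1203 cm² = 1.203×10⁻⁵ m².
P = εσAT⁴ = 0.4438 × 5.670×10⁻⁸ × 1.203×10⁻⁵ × (2394)⁴ = 9.943 W.

P ≈ 9.943 W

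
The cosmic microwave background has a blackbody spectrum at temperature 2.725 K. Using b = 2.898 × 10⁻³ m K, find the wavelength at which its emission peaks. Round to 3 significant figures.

λ_max ≈ 1.06 mm

Wien's displacement law: λ_max = b/T = (2.898×10⁻³ m·K)/(2.725 K) = 1.063×10⁻³ m.
That is 1.06 mm, in the microwave range.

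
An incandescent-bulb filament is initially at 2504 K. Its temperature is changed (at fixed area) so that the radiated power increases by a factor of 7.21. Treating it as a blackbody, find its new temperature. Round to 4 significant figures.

T₂ ≈ 4103 K

P ∝ T⁴, so T₂/T₁ = (P₂/P₁)^(1/4) = (7.21)^(1/4) = 1.63864.
T₂ = 2504 × 1.63864 = 4103 K.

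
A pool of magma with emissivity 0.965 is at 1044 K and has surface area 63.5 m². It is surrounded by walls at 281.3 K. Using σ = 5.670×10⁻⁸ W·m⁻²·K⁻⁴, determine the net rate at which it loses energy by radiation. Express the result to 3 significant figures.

Area A = 63.5 m².
Net radiated power P_net = εσA(T⁴ − T₀⁴) = 0.965×5.670×10⁻⁸×63.5×(1044⁴ − 281.3⁴).
T⁴ − T₀⁴ = 1.18796×10¹² − 6.26151×10⁹ = 1.18170×10¹² K⁴, so P_net = 4.11×10⁶ W.

Net loss ≈ 4.11×10⁶ W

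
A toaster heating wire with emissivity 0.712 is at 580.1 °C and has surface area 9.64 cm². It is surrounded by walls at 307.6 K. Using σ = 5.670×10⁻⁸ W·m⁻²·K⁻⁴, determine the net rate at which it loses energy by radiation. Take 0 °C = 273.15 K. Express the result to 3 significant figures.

Net loss ≈ 20.3 W

T = 580.1 °C + 273.15 = 853.25 K.
Area A = 9.64 cm² = 9.64×10⁻⁴ m².
Net radiated power P_net = εσA(T⁴ − T₀⁴) = 0.712×5.670×10⁻⁸×9.64×10⁻⁴×(853.25⁴ − 307.6⁴).
T⁴ − T₀⁴ = 5.30036×10¹¹ − 8.95252×10⁹ = 5.21083×10¹¹ K⁴, so P_net = 20.3 W.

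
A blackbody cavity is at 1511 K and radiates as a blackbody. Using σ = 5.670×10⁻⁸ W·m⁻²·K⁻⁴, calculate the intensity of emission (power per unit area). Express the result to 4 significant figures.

Stefan–Boltzmann: I = σT⁴ = 5.670×10⁻⁸ × (1511)⁴ = 2.956×10⁵ W/m².

I ≈ 2.956×10⁵ W/m²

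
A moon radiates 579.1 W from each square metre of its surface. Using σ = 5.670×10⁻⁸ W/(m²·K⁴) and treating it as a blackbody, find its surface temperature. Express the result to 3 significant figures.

T ≈ 318 K

I = σT⁴, so T = (I/σ)^(1/4) = (579.1/(5.670×10⁻⁸))^(1/4) = 318 K.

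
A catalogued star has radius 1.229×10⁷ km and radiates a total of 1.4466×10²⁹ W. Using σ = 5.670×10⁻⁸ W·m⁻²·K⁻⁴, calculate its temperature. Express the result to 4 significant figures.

T ≈ 6055 K

Surface area A = 4πR² = 4π(1.229×10¹⁰ m)² = 1.89808×10²¹ m².
P = σAT⁴ ⇒ T = (P/(σA))^(1/4) = (1.4466×10²⁹/(5.670×10⁻⁸×1.89808×10²¹))^(1/4) = 6055 K.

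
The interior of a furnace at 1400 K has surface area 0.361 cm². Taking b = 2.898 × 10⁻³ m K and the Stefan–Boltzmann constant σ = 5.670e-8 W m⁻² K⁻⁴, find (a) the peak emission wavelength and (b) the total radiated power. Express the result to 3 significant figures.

(a) λ_max = b/T = 2.898×10⁻³/1400 = 2.070×10⁻⁶ m = 2.07 μm.
Area A = 0.361 cm² = 3.61×10⁻⁵ m².
(b) P = σAT⁴ = 5.670×10⁻⁸×3.61×10⁻⁵×(1400)⁴ = 7.86 W.

λ_max ≈ 2.07 μm; P ≈ 7.86 W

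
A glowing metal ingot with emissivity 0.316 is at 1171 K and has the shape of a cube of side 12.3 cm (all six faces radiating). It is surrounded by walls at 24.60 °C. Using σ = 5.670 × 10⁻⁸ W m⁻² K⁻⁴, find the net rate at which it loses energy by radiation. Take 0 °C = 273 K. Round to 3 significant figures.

Surroundings: T = 24.60 °C + 273 = 297.60 K.
Area A = 6s² = 6×(0.123 m)² = 0.090774 m².
Net radiated power P_net = εσA(T⁴ − T₀⁴) = 0.316×5.670×10⁻⁸×0.090774×(1171⁴ − 297.60⁴).
T⁴ − T₀⁴ = 1.88030×10¹² − 7.84389×10⁹ = 1.87246×10¹² K⁴, so P_net = 3.05×10³ W.

Net loss ≈ 3.05×10³ W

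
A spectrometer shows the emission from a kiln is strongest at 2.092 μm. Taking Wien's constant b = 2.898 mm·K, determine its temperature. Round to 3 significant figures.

T ≈ 1.39×10³ K

Wien's law gives T = b/λ_max = (2.898×10⁻³ m·K)/(2.092×10⁻⁶ m) = 1.39×10³ K.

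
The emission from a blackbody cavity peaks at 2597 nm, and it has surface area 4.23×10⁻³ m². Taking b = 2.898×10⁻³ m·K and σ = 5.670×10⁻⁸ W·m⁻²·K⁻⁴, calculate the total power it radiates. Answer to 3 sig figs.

P ≈ 372 W

Wien's law: T = b/λ_max = 2.898×10⁻³/2.597×10⁻⁶ = 1115.90 K.
Area A = 4.23×10⁻³ m².
Then P = σAT⁴ = 5.670×10⁻⁸×4.23×10⁻³×(1115.90)⁴ = 372 W.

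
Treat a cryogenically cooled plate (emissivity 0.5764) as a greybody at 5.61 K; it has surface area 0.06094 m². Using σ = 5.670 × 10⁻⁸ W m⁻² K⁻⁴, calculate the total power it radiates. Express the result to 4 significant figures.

P ≈ 1.973×10⁻⁶ W

Area A = 0.06094 m².
P = εσAT⁴ = 0.5764 × 5.670×10⁻⁸ × 0.06094 × (5.61)⁴ = 1.973×10⁻⁶ W.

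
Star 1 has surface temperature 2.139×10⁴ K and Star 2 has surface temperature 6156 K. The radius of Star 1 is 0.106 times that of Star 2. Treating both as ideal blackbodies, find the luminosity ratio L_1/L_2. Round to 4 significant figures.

L_1/L_2 ≈ 1.638

L ∝ R²T⁴, so L_1/L_2 = (R_1/R_2)²(T_1/T_2)⁴ = (0.106)² × (2.139×10⁴/6156)⁴ = 0.011236 × 145.763 = 1.638.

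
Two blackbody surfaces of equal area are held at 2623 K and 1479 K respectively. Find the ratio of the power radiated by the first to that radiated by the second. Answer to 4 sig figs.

With equal areas, P₁/P₂ = (T₁/T₂)⁴ = (2623/1479)⁴ = 9.893.

P₁/P₂ ≈ 9.893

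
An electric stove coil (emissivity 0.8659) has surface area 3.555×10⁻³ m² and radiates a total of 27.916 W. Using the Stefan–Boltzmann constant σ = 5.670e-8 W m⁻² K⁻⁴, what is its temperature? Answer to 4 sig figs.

T ≈ 632.4 K

Area A = 3.555×10⁻³ m².
P = εσAT⁴ ⇒ T = (P/(εσA))^(1/4) = (27.916/(0.8659×5.670×10⁻⁸×3.555×10⁻³))^(1/4) = 632.4 K.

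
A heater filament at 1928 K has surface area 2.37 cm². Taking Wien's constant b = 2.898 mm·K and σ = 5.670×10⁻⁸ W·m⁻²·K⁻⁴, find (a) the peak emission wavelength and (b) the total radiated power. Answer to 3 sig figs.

(a) λ_max = b/T = 2.898×10⁻³/1928 = 1.503×10⁻⁶ m = 1.50 μm.
Area A = 2.37 cm² = 2.37×10⁻⁴ m².
(b) P = σAT⁴ = 5.670×10⁻⁸×2.37×10⁻⁴×(1928)⁴ = 186 W.

λ_max ≈ 1.50 μm; P ≈ 186 W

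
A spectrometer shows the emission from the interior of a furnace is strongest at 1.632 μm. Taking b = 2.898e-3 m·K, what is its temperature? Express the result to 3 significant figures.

T ≈ 1.78×10³ K

Wien's law gives T = b/λ_max = (2.898×10⁻³ m·K)/(1.632×10⁻⁶ m) = 1.78×10³ K.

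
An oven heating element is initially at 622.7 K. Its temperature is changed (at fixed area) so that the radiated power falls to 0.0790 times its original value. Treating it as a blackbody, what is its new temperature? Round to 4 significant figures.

T₂ ≈ 330.1 K

P ∝ T⁴, so T₂/T₁ = (P₂/P₁)^(1/4) = (0.0790)^(1/4) = 0.530160.
T₂ = 622.7 × 0.530160 = 330.1 K.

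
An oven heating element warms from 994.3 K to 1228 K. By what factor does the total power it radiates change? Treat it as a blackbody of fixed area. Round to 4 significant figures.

P₂/P₁ ≈ 2.327

P ∝ T⁴, so P₂/P₁ = (T₂/T₁)⁴ = (1228/994.3)⁴ = (1.23504)⁴ = 2.327.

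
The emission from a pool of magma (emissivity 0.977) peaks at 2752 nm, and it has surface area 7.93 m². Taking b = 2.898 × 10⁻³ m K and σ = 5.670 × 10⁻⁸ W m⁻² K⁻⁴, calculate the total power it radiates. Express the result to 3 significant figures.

P ≈ 5.40×10⁵ W

Wien's law: T = b/λ_max = 2.898×10⁻³/2.752×10⁻⁶ = 1053.05 K.
Area A = 7.93 m².
Then P = εσAT⁴ = 0.977×5.670×10⁻⁸×7.93×(1053.05)⁴ = 5.40×10⁵ W.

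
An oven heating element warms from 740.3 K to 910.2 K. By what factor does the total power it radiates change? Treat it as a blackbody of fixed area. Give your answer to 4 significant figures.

P₂/P₁ ≈ 2.285

P ∝ T⁴, so P₂/P₁ = (T₂/T₁)⁴ = (910.2/740.3)⁴ = (1.22950)⁴ = 2.285.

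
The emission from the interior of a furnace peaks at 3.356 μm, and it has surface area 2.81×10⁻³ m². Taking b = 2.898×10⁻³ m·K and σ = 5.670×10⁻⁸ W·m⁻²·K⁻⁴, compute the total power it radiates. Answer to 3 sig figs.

P ≈ 88.6 W

Wien's law: T = b/λ_max = 2.898×10⁻³/3.356×10⁻⁶ = 863.528 K.
Area A = 2.81×10⁻³ m².
Then P = σAT⁴ = 5.670×10⁻⁸×2.81×10⁻³×(863.528)⁴ = 88.6 W.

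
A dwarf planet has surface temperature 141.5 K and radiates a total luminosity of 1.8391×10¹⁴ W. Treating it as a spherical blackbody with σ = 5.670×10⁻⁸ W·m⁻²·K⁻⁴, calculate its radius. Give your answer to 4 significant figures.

L = 4πR²σT⁴ ⇒ R = √(L/(4πσT⁴)).
σT⁴ = 22.7305 W/m², so R = √(1.8391×10¹⁴/(4π×22.7305)) = 8.024×10⁵ m.

R ≈ 8.024×10⁵ m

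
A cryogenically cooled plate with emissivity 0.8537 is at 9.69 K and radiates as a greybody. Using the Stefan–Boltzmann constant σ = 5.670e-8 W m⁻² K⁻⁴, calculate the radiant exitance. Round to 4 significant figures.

I ≈ 4.268×10⁻⁴ W/m²

Stefan–Boltzmann: I = εσT⁴ = 0.8537 × 5.670×10⁻⁸ × (9.69)⁴ = 4.268×10⁻⁴ W/m².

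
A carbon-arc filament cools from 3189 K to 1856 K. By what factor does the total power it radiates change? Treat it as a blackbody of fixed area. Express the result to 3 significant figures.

P₂/P₁ ≈ 0.115

P ∝ T⁴, so P₂/P₁ = (T₂/T₁)⁴ = (1856/3189)⁴ = (0.582001)⁴ = 0.115.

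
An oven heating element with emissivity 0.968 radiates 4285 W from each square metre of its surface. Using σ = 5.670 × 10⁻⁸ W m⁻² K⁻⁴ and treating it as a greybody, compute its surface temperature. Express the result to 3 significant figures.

T ≈ 529 K

I = εσT⁴, so T = (I/εσ)^(1/4) = (4285/(0.968×5.670×10⁻⁸))^(1/4) = 529 K.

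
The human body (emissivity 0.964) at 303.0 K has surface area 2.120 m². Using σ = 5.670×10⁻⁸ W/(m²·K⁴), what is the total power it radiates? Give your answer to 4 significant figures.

Area A = 2.120 m².
P = εσAT⁴ = 0.964 × 5.670×10⁻⁸ × 2.120 × (303.0)⁴ = 976.7 W.

P ≈ 976.7 W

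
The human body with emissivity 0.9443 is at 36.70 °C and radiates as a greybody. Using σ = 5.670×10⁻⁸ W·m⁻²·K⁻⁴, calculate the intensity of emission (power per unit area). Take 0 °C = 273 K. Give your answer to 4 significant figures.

I ≈ 492.6 W/m²

T = 36.70 °C + 273 = 309.70 K.
Stefan–Boltzmann: I = εσT⁴ = 0.9443 × 5.670×10⁻⁸ × (309.70)⁴ = 492.6 W/m².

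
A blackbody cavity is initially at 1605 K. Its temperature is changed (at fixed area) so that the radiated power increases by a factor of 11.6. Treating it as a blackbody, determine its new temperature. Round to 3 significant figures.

P ∝ T⁴, so T₂/T₁ = (P₂/P₁)^(1/4) = (11.6)^(1/4) = 1.84550.
T₂ = 1605 × 1.84550 = 2.96×10³ K.

T₂ ≈ 2.96×10³ K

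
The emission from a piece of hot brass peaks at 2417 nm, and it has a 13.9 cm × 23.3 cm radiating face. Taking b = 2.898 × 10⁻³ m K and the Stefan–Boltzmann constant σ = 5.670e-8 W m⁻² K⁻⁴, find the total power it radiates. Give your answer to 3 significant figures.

Wien's law: T = b/λ_max = 2.898×10⁻³/2.417×10⁻⁶ = 1199.01 K.
Area A = 0.139 × 0.233 = 0.032387 m².
Then P = σAT⁴ = 5.670×10⁻⁸×0.032387×(1199.01)⁴ = 3.80×10³ W.

P ≈ 3.80×10³ W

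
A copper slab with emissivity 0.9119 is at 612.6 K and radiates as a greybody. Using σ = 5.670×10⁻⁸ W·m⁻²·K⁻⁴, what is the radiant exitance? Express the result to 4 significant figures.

Stefan–Boltzmann: I = εσT⁴ = 0.9119 × 5.670×10⁻⁸ × (612.6)⁴ = 7282 W/m².

I ≈ 7282 W/m²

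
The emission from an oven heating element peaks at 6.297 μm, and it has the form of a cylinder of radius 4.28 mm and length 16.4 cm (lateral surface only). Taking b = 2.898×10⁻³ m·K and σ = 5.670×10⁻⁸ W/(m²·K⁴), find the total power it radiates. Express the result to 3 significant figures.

Wien's law: T = b/λ_max = 2.898×10⁻³/6.297×10⁻⁶ = 460.219 K.
Lateral area A = 2πrL = 2π×4.28×10⁻³×0.164 = 4.41029×10⁻³ m².
Then P = σAT⁴ = 5.670×10⁻⁸×4.41029×10⁻³×(460.219)⁴ = 11.2 W.

P ≈ 11.2 W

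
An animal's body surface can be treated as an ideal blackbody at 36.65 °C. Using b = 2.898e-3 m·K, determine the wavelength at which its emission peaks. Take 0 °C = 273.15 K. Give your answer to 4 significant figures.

T = 36.65 °C + 273.15 = 309.80 K.
Wien's displacement law: λ_max = b/T = (2.898×10⁻³ m·K)/(309.80 K) = 9.3544×10⁻⁶ m.
That is 9.354 μm, in the infrared range.

λ_max ≈ 9.354 μm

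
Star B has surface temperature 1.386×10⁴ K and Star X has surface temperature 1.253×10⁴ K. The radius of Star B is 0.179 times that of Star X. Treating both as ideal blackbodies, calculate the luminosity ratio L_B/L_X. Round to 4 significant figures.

L ∝ R²T⁴, so L_B/L_X = (R_B/R_X)²(T_B/T_X)⁴ = (0.179)² × (1.386×10⁴/1.253×10⁴)⁴ = 0.032041 × 1.49709 = 0.04797.

L_B/L_X ≈ 0.04797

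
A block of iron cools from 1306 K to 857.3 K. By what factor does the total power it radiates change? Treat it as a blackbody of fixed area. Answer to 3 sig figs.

P ∝ T⁴, so P₂/P₁ = (T₂/T₁)⁴ = (857.3/1306)⁴ = (0.656432)⁴ = 0.186.

P₂/P₁ ≈ 0.186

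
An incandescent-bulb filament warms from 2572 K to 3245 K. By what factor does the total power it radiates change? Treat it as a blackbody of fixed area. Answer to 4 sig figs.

P ∝ T⁴, so P₂/P₁ = (T₂/T₁)⁴ = (3245/2572)⁴ = (1.26166)⁴ = 2.534.

P₂/P₁ ≈ 2.534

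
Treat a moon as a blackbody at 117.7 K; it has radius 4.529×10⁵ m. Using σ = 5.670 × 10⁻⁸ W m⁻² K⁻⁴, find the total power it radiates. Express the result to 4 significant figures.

Surface area A = 4πR² = 4π(4.529×10⁵ m)² = 2.57759×10¹² m².
P = σAT⁴ = 5.670×10⁻⁸ × 2.57759×10¹² × (117.7)⁴ = 2.805×10¹³ W.

P ≈ 2.805×10¹³ W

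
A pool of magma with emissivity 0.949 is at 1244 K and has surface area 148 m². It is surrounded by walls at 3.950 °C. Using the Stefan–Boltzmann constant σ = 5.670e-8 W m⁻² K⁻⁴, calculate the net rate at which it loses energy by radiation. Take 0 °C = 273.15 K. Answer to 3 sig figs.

Surroundings: T = 3.950 °C + 273.15 = 277.100 K.
Area A = 148 m².
Net radiated power P_net = εσA(T⁴ − T₀⁴) = 0.949×5.670×10⁻⁸×148×(1244⁴ − 277.100⁴).
T⁴ − T₀⁴ = 2.39487×10¹² − 5.89585×10⁹ = 2.38897×10¹² K⁴, so P_net = 1.90×10⁷ W.

Net loss ≈ 1.90×10⁷ W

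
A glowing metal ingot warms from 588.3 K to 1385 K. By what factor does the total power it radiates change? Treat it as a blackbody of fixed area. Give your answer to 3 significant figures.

P ∝ T⁴, so P₂/P₁ = (T₂/T₁)⁴ = (1385/588.3)⁴ = (2.35424)⁴ = 30.7.

P₂/P₁ ≈ 30.7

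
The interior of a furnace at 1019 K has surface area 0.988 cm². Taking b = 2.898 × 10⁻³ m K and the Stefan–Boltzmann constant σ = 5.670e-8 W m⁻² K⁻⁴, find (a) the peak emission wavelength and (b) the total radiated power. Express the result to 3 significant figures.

(a) λ_max = b/T = 2.898×10⁻³/1019 = 2.844×10⁻⁶ m = 2.84 μm.
Area A = 0.988 cm² = 9.88×10⁻⁵ m².
(b) P = σAT⁴ = 5.670×10⁻⁸×9.88×10⁻⁵×(1019)⁴ = 6.04 W.

λ_max ≈ 2.84 μm; P ≈ 6.04 W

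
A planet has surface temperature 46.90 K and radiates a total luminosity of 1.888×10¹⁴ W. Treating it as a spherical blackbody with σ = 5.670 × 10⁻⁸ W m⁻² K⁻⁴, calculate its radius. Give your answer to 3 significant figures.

R ≈ 7.40×10⁶ m

L = 4πR²σT⁴ ⇒ R = √(L/(4πσT⁴)).
σT⁴ = 0.274331 W/m², so R = √(1.888×10¹⁴/(4π×0.274331)) = 7.40×10⁶ m.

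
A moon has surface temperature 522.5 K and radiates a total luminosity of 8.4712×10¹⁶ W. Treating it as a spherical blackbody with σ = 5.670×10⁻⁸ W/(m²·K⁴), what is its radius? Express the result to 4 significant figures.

R ≈ 1.263×10⁶ m

L = 4πR²σT⁴ ⇒ R = √(L/(4πσT⁴)).
σT⁴ = 4225.99 W/m², so R = √(8.4712×10¹⁶/(4π×4225.99)) = 1.263×10⁶ m.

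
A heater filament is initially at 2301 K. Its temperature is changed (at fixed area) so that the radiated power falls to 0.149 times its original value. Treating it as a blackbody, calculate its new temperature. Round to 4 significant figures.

T₂ ≈ 1430 K

P ∝ T⁴, so T₂/T₁ = (P₂/P₁)^(1/4) = (0.149)^(1/4) = 0.621293.
T₂ = 2301 × 0.621293 = 1430 K.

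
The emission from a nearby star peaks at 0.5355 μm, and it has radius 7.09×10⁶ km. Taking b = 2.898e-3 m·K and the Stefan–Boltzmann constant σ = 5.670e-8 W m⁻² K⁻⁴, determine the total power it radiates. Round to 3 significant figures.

P ≈ 3.07×10²⁸ W

Wien's law: T = b/λ_max = 2.898×10⁻³/5.355×10⁻⁷ = 5411.76 K.
Surface area A = 4πR² = 4π(7.09×10⁹ m)² = 6.31688×10²⁰ m².
Then P = σAT⁴ = 5.670×10⁻⁸×6.31688×10²⁰×(5411.76)⁴ = 3.07×10²⁸ W.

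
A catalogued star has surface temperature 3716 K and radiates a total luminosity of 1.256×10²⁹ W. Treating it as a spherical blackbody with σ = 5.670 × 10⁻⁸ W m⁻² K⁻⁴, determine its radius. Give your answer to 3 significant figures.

L = 4πR²σT⁴ ⇒ R = √(L/(4πσT⁴)).
σT⁴ = 1.08115×10⁷ W/m², so R = √(1.256×10²⁹/(4π×1.08115×10⁷)) = 3.04×10¹⁰ m.

R ≈ 3.04×10¹⁰ m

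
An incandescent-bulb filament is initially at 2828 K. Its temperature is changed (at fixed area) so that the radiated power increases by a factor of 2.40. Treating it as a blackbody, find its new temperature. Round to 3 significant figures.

T₂ ≈ 3.52×10³ K

P ∝ T⁴, so T₂/T₁ = (P₂/P₁)^(1/4) = (2.40)^(1/4) = 1.24467.
T₂ = 2828 × 1.24467 = 3.52×10³ K.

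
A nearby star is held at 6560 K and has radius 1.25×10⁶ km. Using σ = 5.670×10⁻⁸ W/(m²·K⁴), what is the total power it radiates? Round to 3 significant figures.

Surface area A = 4πR² = 4π(1.25×10⁹ m)² = 1.96350×10¹⁹ m².
P = σAT⁴ = 5.670×10⁻⁸ × 1.96350×10¹⁹ × (6560)⁴ = 2.06×10²⁷ W.

P ≈ 2.06×10²⁷ W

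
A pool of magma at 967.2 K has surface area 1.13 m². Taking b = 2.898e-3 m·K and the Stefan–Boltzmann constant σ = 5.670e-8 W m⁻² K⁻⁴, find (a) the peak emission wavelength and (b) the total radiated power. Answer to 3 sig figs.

(a) λ_max = b/T = 2.898×10⁻³/967.2 = 2.996×10⁻⁶ m = 3.00 μm.
Area A = 1.13 m².
(b) P = σAT⁴ = 5.670×10⁻⁸×1.13×(967.2)⁴ = 5.61×10⁴ W.

λ_max ≈ 3.00 μm; P ≈ 5.61×10⁴ W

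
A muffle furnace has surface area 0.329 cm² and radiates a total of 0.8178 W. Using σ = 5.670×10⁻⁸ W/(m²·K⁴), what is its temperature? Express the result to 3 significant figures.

Area A = 0.329 cm² = 3.29×10⁻⁵ m².
P = σAT⁴ ⇒ T = (P/(σA))^(1/4) = (0.8178/(5.670×10⁻⁸×3.29×10⁻⁵))^(1/4) = 814 K.

T ≈ 814 K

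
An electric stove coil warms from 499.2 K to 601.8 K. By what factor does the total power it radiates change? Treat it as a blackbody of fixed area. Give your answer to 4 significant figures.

P ∝ T⁴, so P₂/P₁ = (T₂/T₁)⁴ = (601.8/499.2)⁴ = (1.20553)⁴ = 2.112.

P₂/P₁ ≈ 2.112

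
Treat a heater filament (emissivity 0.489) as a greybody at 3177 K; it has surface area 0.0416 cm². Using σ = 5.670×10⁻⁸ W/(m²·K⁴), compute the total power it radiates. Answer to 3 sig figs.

P ≈ 11.8 W

Area A = 0.0416 cm² = 4.16×10⁻⁶ m².
P = εσAT⁴ = 0.489 × 5.670×10⁻⁸ × 4.16×10⁻⁶ × (3177)⁴ = 11.8 W.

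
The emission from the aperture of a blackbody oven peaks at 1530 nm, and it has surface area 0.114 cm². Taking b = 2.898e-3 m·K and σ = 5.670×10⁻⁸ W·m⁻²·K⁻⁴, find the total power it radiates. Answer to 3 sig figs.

P ≈ 8.32 W

Wien's law: T = b/λ_max = 2.898×10⁻³/1.530×10⁻⁶ = 1894.12 K.
Area A = 0.114 cm² = 1.14×10⁻⁵ m².
Then P = σAT⁴ = 5.670×10⁻⁸×1.14×10⁻⁵×(1894.12)⁴ = 8.32 W.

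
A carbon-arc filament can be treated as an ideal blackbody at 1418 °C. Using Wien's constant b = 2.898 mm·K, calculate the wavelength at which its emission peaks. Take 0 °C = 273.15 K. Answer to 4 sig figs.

λ_max ≈ 1.714 μm

T = 1418 °C + 273.15 = 1691.15 K.
Wien's displacement law: λ_max = b/T = (2.898×10⁻³ m·K)/(1691.15 K) = 1.7136×10⁻⁶ m.
That is 1.714 μm, in the infrared range.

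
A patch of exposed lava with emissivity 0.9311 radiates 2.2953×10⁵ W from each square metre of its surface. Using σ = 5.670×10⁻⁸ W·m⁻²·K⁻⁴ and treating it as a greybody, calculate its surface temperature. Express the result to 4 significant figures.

T ≈ 1444 K

I = εσT⁴, so T = (I/εσ)^(1/4) = (2.2953×10⁵/(0.9311×5.670×10⁻⁸))^(1/4) = 1444 K.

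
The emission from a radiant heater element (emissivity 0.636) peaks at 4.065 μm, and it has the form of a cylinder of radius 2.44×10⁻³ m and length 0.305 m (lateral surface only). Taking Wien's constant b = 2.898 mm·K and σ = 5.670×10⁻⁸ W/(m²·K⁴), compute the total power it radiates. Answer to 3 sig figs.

P ≈ 43.6 W

Wien's law: T = b/λ_max = 2.898×10⁻³/4.065×10⁻⁶ = 712.915 K.
Lateral area A = 2πrL = 2π×2.44×10⁻³×0.305 = 4.67595×10⁻³ m².
Then P = εσAT⁴ = 0.636×5.670×10⁻⁸×4.67595×10⁻³×(712.915)⁴ = 43.6 W.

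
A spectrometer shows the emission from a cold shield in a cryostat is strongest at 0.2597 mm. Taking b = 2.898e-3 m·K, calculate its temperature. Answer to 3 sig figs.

T ≈ 11.2 K

Wien's law gives T = b/λ_max = (2.898×10⁻³ m·K)/(2.597×10⁻⁴ m) = 11.2 K.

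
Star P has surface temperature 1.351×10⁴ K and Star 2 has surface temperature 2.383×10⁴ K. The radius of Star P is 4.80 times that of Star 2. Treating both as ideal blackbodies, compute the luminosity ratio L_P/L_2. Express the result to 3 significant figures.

L_P/L_2 ≈ 2.38

L ∝ R²T⁴, so L_P/L_2 = (R_P/R_2)²(T_P/T_2)⁴ = (4.80)² × (1.351×10⁴/2.383×10⁴)⁴ = 23.04 × 0.103306 = 2.38.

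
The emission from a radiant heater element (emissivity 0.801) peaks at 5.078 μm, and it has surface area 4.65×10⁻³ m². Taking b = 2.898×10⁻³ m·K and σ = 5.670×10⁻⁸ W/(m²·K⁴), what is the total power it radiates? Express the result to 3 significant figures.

Wien's law: T = b/λ_max = 2.898×10⁻³/5.078×10⁻⁶ = 570.697 K.
Area A = 4.65×10⁻³ m².
Then P = εσAT⁴ = 0.801×5.670×10⁻⁸×4.65×10⁻³×(570.697)⁴ = 22.4 W.

P ≈ 22.4 W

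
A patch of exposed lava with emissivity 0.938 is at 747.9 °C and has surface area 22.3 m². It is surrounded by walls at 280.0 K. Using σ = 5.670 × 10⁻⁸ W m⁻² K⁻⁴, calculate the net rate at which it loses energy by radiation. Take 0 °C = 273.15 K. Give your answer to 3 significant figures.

Net loss ≈ 1.28×10⁶ W

T = 747.9 °C + 273.15 = 1021.05 K.
Area A = 22.3 m².
Net radiated power P_net = εσA(T⁴ − T₀⁴) = 0.938×5.670×10⁻⁸×22.3×(1021.05⁴ − 280.0⁴).
T⁴ − T₀⁴ = 1.08690×10¹² − 6.14656×10⁹ = 1.08075×10¹² K⁴, so P_net = 1.28×10⁶ W.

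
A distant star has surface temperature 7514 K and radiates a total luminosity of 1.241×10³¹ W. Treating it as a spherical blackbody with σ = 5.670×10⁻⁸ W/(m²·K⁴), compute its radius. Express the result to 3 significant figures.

R ≈ 7.39×10¹⁰ m

L = 4πR²σT⁴ ⇒ R = √(L/(4πσT⁴)).
σT⁴ = 1.80746×10⁸ W/m², so R = √(1.241×10³¹/(4π×1.80746×10⁸)) = 7.39×10¹⁰ m.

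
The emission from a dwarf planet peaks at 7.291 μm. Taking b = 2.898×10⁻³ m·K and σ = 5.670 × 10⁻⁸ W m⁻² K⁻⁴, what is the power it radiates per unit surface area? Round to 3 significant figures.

I ≈ 1.42×10³ W/m²

Wien's law: T = b/λ_max = 2.898×10⁻³/7.291×10⁻⁶ = 397.476 K.
Then I = σT⁴ = 5.670×10⁻⁸×(397.476)⁴ = 1.42×10³ W/m².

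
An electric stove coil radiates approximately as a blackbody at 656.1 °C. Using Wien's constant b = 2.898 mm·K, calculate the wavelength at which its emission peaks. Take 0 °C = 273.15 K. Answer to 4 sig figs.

T = 656.1 °C + 273.15 = 929.25 K.
Wien's displacement law: λ_max = b/T = (2.898×10⁻³ m·K)/(929.25 K) = 3.1186×10⁻⁶ m.
That is 3.119 μm, in the infrared range.

λ_max ≈ 3.119 μm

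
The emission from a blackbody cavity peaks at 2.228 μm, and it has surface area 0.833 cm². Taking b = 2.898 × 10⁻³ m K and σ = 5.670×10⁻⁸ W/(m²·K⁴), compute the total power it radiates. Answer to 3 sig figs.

Wien's law: T = b/λ_max = 2.898×10⁻³/2.228×10⁻⁶ = 1300.72 K.
Area A = 0.833 cm² = 8.33×10⁻⁵ m².
Then P = σAT⁴ = 5.670×10⁻⁸×8.33×10⁻⁵×(1300.72)⁴ = 13.5 W.

P ≈ 13.5 W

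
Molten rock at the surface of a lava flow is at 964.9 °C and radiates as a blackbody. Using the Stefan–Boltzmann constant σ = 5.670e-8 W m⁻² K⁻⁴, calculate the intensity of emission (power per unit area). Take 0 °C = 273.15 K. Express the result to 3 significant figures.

T = 964.9 °C + 273.15 = 1238.05 K.
Stefan–Boltzmann: I = σT⁴ = 5.670×10⁻⁸ × (1238.05)⁴ = 1.33×10⁵ W/m².

I ≈ 1.33×10⁵ W/m²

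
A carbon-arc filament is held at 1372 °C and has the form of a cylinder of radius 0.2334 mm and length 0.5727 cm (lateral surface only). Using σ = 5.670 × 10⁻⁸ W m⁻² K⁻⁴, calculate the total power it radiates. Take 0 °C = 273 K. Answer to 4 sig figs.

T = 1372 °C + 273 = 1645 K.
Lateral area A = 2πrL = 2π×2.334×10⁻⁴×5.727×10⁻³ = 8.39862×10⁻⁶ m².
P = σAT⁴ = 5.670×10⁻⁸ × 8.39862×10⁻⁶ × (1645)⁴ = 3.487 W.

P ≈ 3.487 W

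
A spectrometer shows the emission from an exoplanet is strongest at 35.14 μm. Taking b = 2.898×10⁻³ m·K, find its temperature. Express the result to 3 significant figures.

Wien's law gives T = b/λ_max = (2.898×10⁻³ m·K)/(3.514×10⁻⁵ m) = 82.5 K.

T ≈ 82.5 K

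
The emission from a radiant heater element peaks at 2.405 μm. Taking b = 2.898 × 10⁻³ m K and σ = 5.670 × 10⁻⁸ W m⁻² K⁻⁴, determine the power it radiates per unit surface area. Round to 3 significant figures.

Wien's law: T = b/λ_max = 2.898×10⁻³/2.405×10⁻⁶ = 1204.99 K.
Then I = σT⁴ = 5.670×10⁻⁸×(1204.99)⁴ = 1.20×10⁵ W/m².

I ≈ 1.20×10⁵ W/m²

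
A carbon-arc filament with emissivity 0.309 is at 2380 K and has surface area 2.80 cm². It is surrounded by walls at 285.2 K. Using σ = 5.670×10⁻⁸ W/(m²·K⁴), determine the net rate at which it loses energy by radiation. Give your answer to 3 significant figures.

Area A = 2.80 cm² = 2.80×10⁻⁴ m².
Net radiated power P_net = εσA(T⁴ − T₀⁴) = 0.309×5.670×10⁻⁸×2.80×10⁻⁴×(2380⁴ − 285.2⁴).
T⁴ − T₀⁴ = 3.20854×10¹³ − 6.61604×10⁹ = 3.20788×10¹³ K⁴, so P_net = 157 W.

Net loss ≈ 157 W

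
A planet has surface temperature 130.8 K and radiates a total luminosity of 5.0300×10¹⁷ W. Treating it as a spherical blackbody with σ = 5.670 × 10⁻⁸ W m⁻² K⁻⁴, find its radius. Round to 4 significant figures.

R ≈ 4.911×10⁷ m

L = 4πR²σT⁴ ⇒ R = √(L/(4πσT⁴)).
σT⁴ = 16.5964 W/m², so R = √(5.0300×10¹⁷/(4π×16.5964)) = 4.911×10⁷ m.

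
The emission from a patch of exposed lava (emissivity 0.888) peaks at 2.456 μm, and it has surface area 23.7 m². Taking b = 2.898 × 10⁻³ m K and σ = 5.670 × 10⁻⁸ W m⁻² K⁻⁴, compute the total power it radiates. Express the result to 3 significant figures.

Wien's law: T = b/λ_max = 2.898×10⁻³/2.456×10⁻⁶ = 1179.97 K.
Area A = 23.7 m².
Then P = εσAT⁴ = 0.888×5.670×10⁻⁸×23.7×(1179.97)⁴ = 2.31×10⁶ W.

P ≈ 2.31×10⁶ W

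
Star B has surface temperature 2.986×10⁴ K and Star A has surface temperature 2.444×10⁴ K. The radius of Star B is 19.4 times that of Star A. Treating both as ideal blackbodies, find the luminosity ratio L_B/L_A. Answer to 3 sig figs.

L ∝ R²T⁴, so L_B/L_A = (R_B/R_A)²(T_B/T_A)⁴ = (19.4)² × (2.986×10⁴/2.444×10⁴)⁴ = 376.36 × 2.22820 = 839.

L_B/L_A ≈ 839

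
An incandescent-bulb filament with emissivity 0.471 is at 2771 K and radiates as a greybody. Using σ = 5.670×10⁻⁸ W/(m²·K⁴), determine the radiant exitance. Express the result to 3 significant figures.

Stefan–Boltzmann: I = εσT⁴ = 0.471 × 5.670×10⁻⁸ × (2771)⁴ = 1.57×10⁶ W/m².

I ≈ 1.57×10⁶ W/m²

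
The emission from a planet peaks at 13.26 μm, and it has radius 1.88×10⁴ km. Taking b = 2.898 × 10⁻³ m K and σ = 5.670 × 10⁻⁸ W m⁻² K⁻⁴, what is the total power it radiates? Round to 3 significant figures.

Wien's law: T = b/λ_max = 2.898×10⁻³/1.326×10⁻⁵ = 218.552 K.
Surface area A = 4πR² = 4π(1.88×10⁷ m)² = 4.44146×10¹⁵ m².
Then P = σAT⁴ = 5.670×10⁻⁸×4.44146×10¹⁵×(218.552)⁴ = 5.75×10¹⁷ W.

P ≈ 5.75×10¹⁷ W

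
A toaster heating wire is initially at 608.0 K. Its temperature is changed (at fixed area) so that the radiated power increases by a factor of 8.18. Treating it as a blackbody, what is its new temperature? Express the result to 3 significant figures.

P ∝ T⁴, so T₂/T₁ = (P₂/P₁)^(1/4) = (8.18)^(1/4) = 1.69117.
T₂ = 608.0 × 1.69117 = 1.03×10³ K.

T₂ ≈ 1.03×10³ K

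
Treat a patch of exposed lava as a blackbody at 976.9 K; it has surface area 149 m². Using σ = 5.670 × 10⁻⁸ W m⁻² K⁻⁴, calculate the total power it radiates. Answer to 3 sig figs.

P ≈ 7.69×10⁶ W

Area A = 149 m².
P = σAT⁴ = 5.670×10⁻⁸ × 149 × (976.9)⁴ = 7.69×10⁶ W.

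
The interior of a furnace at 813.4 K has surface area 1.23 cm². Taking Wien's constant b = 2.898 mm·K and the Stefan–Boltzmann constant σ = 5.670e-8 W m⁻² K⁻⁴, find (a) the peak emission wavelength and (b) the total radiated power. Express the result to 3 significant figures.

(a) λ_max = b/T = 2.898×10⁻³/813.4 = 3.563×10⁻⁶ m = 3.56 μm.
Area A = 1.23 cm² = 1.23×10⁻⁴ m².
(b) P = σAT⁴ = 5.670×10⁻⁸×1.23×10⁻⁴×(813.4)⁴ = 3.05 W.

λ_max ≈ 3.56 μm; P ≈ 3.05 W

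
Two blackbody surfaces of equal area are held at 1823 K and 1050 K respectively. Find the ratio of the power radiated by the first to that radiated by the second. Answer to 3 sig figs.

With equal areas, P₁/P₂ = (T₁/T₂)⁴ = (1823/1050)⁴ = 9.09.

P₁/P₂ ≈ 9.09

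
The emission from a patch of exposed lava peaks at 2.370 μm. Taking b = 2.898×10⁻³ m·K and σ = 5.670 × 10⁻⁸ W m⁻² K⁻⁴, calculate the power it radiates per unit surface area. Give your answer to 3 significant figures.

Wien's law: T = b/λ_max = 2.898×10⁻³/2.370×10⁻⁶ = 1222.78 K.
Then I = σT⁴ = 5.670×10⁻⁸×(1222.78)⁴ = 1.27×10⁵ W/m².

I ≈ 1.27×10⁵ W/m²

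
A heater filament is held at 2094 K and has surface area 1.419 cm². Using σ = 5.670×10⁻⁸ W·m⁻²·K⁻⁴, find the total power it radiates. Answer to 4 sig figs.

Area A = 1.419 cm² = 1.419×10⁻⁴ m².
P = σAT⁴ = 5.670×10⁻⁸ × 1.419×10⁻⁴ × (2094)⁴ = 154.7 W.

P ≈ 154.7 W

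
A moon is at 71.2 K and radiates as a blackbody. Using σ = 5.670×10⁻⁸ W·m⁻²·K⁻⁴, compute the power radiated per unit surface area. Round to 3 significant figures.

Stefan–Boltzmann: I = σT⁴ = 5.670×10⁻⁸ × (71.2)⁴ = 1.46 W/m².

I ≈ 1.46 W/m²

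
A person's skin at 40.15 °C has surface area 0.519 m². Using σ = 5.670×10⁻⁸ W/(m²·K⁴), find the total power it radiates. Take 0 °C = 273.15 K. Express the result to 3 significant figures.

P ≈ 284 W

T = 40.15 °C + 273.15 = 313.30 K.
Area A = 0.519 m².
P = σAT⁴ = 5.670×10⁻⁸ × 0.519 × (313.30)⁴ = 284 W.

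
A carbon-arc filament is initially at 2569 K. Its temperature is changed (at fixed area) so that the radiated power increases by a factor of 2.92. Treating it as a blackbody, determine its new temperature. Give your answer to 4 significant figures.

P ∝ T⁴, so T₂/T₁ = (P₂/P₁)^(1/4) = (2.92)^(1/4) = 1.30721.
T₂ = 2569 × 1.30721 = 3358 K.

T₂ ≈ 3358 K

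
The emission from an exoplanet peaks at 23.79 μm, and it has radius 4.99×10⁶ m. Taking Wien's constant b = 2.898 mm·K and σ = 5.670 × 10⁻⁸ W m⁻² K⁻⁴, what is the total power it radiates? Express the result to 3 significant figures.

P ≈ 3.91×10¹⁵ W

Wien's law: T = b/λ_max = 2.898×10⁻³/2.379×10⁻⁵ = 121.816 K.
Surface area A = 4πR² = 4π(4.99×10⁶ m)² = 3.12904×10¹⁴ m².
Then P = σAT⁴ = 5.670×10⁻⁸×3.12904×10¹⁴×(121.816)⁴ = 3.91×10¹⁵ W.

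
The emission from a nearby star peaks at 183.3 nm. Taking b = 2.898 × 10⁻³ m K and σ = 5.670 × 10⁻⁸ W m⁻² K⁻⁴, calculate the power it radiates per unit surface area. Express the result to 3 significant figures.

I ≈ 3.54×10⁹ W/m²

Wien's law: T = b/λ_max = 2.898×10⁻³/1.833×10⁻⁷ = 15810.1 K.
Then I = σT⁴ = 5.670×10⁻⁸×(15810.1)⁴ = 3.54×10⁹ W/m².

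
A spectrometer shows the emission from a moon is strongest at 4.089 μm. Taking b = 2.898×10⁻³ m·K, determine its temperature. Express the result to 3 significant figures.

T ≈ 709 K

Wien's law gives T = b/λ_max = (2.898×10⁻³ m·K)/(4.089×10⁻⁶ m) = 709 K.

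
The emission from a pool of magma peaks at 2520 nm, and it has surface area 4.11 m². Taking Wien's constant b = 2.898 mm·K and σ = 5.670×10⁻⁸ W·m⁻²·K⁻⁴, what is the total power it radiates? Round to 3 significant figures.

P ≈ 4.08×10⁵ W

Wien's law: T = b/λ_max = 2.898×10⁻³/2.520×10⁻⁶ = 1150.00 K.
Area A = 4.11 m².
Then P = σAT⁴ = 5.670×10⁻⁸×4.11×(1150.00)⁴ = 4.08×10⁵ W.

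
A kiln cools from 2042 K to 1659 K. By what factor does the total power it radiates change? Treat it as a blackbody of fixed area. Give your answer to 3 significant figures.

P₂/P₁ ≈ 0.436

P ∝ T⁴, so P₂/P₁ = (T₂/T₁)⁴ = (1659/2042)⁴ = (0.812439)⁴ = 0.436.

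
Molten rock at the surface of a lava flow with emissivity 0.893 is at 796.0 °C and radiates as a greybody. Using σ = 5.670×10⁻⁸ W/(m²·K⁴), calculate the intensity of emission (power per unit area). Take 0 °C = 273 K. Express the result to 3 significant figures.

T = 796.0 °C + 273 = 1069.0 K.
Stefan–Boltzmann: I = εσT⁴ = 0.893 × 5.670×10⁻⁸ × (1069.0)⁴ = 6.61×10⁴ W/m².

I ≈ 6.61×10⁴ W/m²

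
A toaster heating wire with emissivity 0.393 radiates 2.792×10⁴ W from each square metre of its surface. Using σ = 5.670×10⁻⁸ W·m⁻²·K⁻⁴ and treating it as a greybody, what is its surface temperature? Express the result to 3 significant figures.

T ≈ 1.06×10³ K

I = εσT⁴, so T = (I/εσ)^(1/4) = (2.792×10⁴/(0.393×5.670×10⁻⁸))^(1/4) = 1.06×10³ K.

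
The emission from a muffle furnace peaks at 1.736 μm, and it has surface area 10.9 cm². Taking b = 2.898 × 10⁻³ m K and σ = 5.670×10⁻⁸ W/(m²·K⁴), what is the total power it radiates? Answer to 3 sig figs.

Wien's law: T = b/λ_max = 2.898×10⁻³/1.736×10⁻⁶ = 1669.35 K.
Area A = 10.9 cm² = 1.09×10⁻³ m².
Then P = σAT⁴ = 5.670×10⁻⁸×1.09×10⁻³×(1669.35)⁴ = 480 W.

P ≈ 480 W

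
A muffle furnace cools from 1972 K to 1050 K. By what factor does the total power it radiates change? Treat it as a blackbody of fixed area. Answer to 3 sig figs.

P ∝ T⁴, so P₂/P₁ = (T₂/T₁)⁴ = (1050/1972)⁴ = (0.532454)⁴ = 0.0804.

P₂/P₁ ≈ 0.0804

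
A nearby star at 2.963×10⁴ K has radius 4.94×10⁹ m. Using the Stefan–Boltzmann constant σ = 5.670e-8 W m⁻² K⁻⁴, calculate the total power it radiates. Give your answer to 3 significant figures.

Surface area A = 4πR² = 4π(4.94×10⁹ m)² = 3.06665×10²⁰ m².
P = σAT⁴ = 5.670×10⁻⁸ × 3.06665×10²⁰ × (2.963×10⁴)⁴ = 1.34×10³¹ W.

P ≈ 1.34×10³¹ W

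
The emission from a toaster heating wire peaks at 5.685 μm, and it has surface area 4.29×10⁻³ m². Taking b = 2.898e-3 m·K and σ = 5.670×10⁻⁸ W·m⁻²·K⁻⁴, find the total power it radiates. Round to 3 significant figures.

Wien's law: T = b/λ_max = 2.898×10⁻³/5.685×10⁻⁶ = 509.763 K.
Area A = 4.29×10⁻³ m².
Then P = σAT⁴ = 5.670×10⁻⁸×4.29×10⁻³×(509.763)⁴ = 16.4 W.

P ≈ 16.4 W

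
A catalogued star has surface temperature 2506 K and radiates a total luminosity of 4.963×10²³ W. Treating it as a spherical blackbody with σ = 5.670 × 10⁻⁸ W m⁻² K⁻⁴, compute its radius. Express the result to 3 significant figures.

L = 4πR²σT⁴ ⇒ R = √(L/(4πσT⁴)).
σT⁴ = 2.23618×10⁶ W/m², so R = √(4.963×10²³/(4π×2.23618×10⁶)) = 1.33×10⁸ m.

R ≈ 1.33×10⁸ m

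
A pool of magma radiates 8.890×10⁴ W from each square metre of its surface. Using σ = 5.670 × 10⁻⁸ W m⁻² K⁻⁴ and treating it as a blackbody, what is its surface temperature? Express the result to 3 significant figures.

I = σT⁴, so T = (I/σ)^(1/4) = (8.890×10⁴/(5.670×10⁻⁸))^(1/4) = 1.12×10³ K.

T ≈ 1.12×10³ K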